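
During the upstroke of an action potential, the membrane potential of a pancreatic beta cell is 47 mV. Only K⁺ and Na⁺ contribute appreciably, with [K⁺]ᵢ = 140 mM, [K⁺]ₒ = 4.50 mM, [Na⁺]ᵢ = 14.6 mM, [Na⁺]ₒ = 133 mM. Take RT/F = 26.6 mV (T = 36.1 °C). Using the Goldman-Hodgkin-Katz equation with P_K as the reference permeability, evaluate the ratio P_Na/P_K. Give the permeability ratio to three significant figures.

Let α = P_Na/P_K. GHK: Vm = 26.6·ln[(Kₒ + α·Naₒ)/(Kᵢ + α·Naᵢ)].
e^(Vm/26.6) = e^(47.0/26.6) = 5.8528
So 5.8528·(Kᵢ + α·Naᵢ) = Kₒ + α·Naₒ → α = (5.8528·140.0 − 4.5) / (133.0 − 5.8528·14.6)
α = (819.4 − 4.5) / (133.0 − 85.45) = 814.9/47.55 = 17.14

17.1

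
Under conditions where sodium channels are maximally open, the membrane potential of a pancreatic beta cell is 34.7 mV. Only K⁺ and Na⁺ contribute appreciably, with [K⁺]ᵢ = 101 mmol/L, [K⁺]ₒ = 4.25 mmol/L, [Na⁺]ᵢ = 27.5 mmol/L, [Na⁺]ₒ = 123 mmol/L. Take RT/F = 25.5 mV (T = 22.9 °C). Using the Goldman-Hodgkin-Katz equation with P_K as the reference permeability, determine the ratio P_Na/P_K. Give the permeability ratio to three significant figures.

Let α = P_Na/P_K. GHK: Vm = 25.5·ln[(Kₒ + α·Naₒ)/(Kᵢ + α·Naᵢ)].
e^(Vm/25.5) = e^(34.7/25.5) = 3.8993
So 3.8993·(Kᵢ + α·Naᵢ) = Kₒ + α·Naₒ → α = (3.8993·101.0 − 4.25) / (123.0 − 3.8993·27.5)
α = (393.8 − 4.25) / (123.0 − 107.2) = 389.6/15.77 = 24.7

24.7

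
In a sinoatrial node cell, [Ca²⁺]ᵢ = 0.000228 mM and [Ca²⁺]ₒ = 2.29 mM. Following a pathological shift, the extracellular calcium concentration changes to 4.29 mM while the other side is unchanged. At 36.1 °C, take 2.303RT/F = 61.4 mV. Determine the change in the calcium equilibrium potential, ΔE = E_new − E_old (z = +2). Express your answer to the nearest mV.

E_old = (61.4/2)·log₁₀(2.29/0.000228) = 122.86 mV
E_new = (61.4/2)·log₁₀(4.29/0.000228) = 131.23 mV
ΔE = 131.23 − (122.86) = 8.37 mV

8 mV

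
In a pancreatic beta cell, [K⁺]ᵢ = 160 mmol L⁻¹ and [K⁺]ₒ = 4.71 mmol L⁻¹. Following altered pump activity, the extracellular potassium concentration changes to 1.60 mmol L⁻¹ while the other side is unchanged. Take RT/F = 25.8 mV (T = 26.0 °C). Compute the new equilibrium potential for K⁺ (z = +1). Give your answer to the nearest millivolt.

-119 mV

After the shift: [K⁺]_out = 1.60, [K⁺]_in = 160 mmol L⁻¹.
E_new = (25.8/1)·ln(1.60/160) = 25.80 · (-4.6052) = -118.81 mV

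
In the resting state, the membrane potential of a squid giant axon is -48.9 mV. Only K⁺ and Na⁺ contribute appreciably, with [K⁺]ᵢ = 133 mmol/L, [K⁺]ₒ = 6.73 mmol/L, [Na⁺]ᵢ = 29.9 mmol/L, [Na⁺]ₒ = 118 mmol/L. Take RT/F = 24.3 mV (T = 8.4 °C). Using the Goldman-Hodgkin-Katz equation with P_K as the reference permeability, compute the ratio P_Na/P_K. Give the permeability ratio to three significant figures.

Let α = P_Na/P_K. GHK: Vm = 24.3·ln[(Kₒ + α·Naₒ)/(Kᵢ + α·Naᵢ)].
e^(Vm/24.3) = e^(-48.9/24.3) = 0.13367
So 0.13367·(Kᵢ + α·Naᵢ) = Kₒ + α·Naₒ → α = (0.13367·133.0 − 6.73) / (118.0 − 0.13367·29.9)
α = (17.78 − 6.73) / (118.0 − 3.997) = 11.05/114 = 0.09692

0.0969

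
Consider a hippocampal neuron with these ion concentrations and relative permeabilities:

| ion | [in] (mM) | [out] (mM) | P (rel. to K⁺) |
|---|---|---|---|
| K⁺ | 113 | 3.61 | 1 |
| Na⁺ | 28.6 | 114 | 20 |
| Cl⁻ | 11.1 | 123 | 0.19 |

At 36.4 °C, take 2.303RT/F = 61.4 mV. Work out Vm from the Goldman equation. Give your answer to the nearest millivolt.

31 mV

Vm = 61.4 · log₁₀[(Σ P·[cation]ₒ + Σ P·[anion]ᵢ) / (Σ P·[cation]ᵢ + Σ P·[anion]ₒ)]
Numerator = 1×3.61 + 20×114 + 0.19×11.1 = 2286
Denominator = 1×113 + 20×28.6 + 0.19×123 = 708.4
Vm = 61.4 · log₁₀(3.2267) = 61.4 × (0.5088) = 31.24 mV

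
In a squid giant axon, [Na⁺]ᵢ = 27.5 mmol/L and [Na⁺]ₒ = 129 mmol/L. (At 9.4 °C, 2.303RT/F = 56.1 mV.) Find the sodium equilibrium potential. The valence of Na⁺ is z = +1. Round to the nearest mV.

38 mV

E = (56.1/z) · log₁₀([Na⁺]_out/[Na⁺]_in) with z = +1.
= (56.1/1) · log₁₀(129/27.5) = 56.10 · log₁₀(4.691)
= 56.10 · (0.6713) = 37.66 mV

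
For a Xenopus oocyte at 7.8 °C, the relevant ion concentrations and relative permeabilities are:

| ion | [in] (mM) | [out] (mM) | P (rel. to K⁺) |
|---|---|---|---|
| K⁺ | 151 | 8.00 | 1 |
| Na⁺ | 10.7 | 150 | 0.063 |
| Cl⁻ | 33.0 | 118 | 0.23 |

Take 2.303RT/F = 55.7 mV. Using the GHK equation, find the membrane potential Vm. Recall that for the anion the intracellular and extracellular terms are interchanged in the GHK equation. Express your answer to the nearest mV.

Vm = 55.7 · log₁₀[(Σ P·[cation]ₒ + Σ P·[anion]ᵢ) / (Σ P·[cation]ᵢ + Σ P·[anion]ₒ)]
Numerator = 1×8.00 + 0.063×150 + 0.23×33.0 = 25.04
Denominator = 1×151 + 0.063×10.7 + 0.23×118 = 178.8
Vm = 55.7 · log₁₀(0.14003) = 55.7 × (-0.8538) = -47.55 mV

-48 mV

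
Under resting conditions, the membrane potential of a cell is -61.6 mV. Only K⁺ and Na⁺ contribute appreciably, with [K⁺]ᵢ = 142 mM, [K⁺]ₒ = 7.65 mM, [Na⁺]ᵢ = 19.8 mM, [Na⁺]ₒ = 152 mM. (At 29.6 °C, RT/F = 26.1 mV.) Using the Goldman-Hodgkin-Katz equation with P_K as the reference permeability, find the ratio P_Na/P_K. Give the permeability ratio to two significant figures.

0.038

Let α = P_Na/P_K. GHK: Vm = 26.1·ln[(Kₒ + α·Naₒ)/(Kᵢ + α·Naᵢ)].
e^(Vm/26.1) = e^(-61.6/26.1) = 0.094406
So 0.094406·(Kᵢ + α·Naᵢ) = Kₒ + α·Naₒ → α = (0.094406·142.0 − 7.65) / (152.0 − 0.094406·19.8)
α = (13.41 − 7.65) / (152.0 − 1.869) = 5.756/150.1 = 0.03834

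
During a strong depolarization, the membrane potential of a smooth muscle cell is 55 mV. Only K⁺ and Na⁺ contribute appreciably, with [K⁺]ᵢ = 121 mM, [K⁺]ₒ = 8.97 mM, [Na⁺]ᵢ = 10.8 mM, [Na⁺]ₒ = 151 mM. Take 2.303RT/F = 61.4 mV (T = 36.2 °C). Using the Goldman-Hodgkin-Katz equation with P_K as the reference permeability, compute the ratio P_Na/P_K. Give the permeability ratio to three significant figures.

14.3

Let α = P_Na/P_K. GHK: Vm = 61.4·log₁₀[(Kₒ + α·Naₒ)/(Kᵢ + α·Naᵢ)].
10^(Vm/61.4) = 10^(55.0/61.4) = 7.8662
So 7.8662·(Kᵢ + α·Naᵢ) = Kₒ + α·Naₒ → α = (7.8662·121.0 − 8.97) / (151.0 − 7.8662·10.8)
α = (951.8 − 8.97) / (151.0 − 84.96) = 942.8/66.04 = 14.28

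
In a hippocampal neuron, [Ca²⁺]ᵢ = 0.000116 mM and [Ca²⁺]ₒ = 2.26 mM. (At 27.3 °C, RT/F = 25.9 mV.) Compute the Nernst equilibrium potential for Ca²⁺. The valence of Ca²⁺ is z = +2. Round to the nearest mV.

E = (25.9/z) · ln([Ca²⁺]_out/[Ca²⁺]_in) with z = +2.
= (25.9/2) · ln(2.26/0.000116) = 12.95 · ln(1.948e+04)
= 12.95 · (9.8773) = 127.91 mV

128 mV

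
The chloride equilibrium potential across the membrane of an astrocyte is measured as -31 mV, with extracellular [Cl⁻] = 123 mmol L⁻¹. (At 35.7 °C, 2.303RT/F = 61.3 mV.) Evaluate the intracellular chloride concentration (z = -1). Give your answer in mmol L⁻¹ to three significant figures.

Nernst: E = (61.3/-1) · log₁₀([out]/[in]), so log₁₀([out]/[in]) = -31.0 × -1 / 61.3 = 0.5057.
[out]/[in] = 10^(0.5057) = 3.204.
[in] = 123 / 3.204 = 38.39 mmol L⁻¹.

38.4 mmol L⁻¹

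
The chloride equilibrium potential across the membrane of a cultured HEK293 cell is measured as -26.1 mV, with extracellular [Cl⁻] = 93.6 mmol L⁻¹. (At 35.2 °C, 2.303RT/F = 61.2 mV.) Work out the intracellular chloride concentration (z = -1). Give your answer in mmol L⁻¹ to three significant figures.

35.1 mmol L⁻¹

Nernst: E = (61.2/-1) · log₁₀([out]/[in]), so log₁₀([out]/[in]) = -26.1 × -1 / 61.2 = 0.4265.
[out]/[in] = 10^(0.4265) = 2.67.
[in] = 93.6 / 2.67 = 35.06 mmol L⁻¹.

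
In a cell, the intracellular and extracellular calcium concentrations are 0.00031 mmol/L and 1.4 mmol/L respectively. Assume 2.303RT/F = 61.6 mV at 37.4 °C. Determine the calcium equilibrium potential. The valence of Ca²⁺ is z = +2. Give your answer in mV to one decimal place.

E = (61.6/z) · log₁₀([Ca²⁺]_out/[Ca²⁺]_in) with z = +2.
= (61.6/2) · log₁₀(1.4/0.00031) = 30.80 · log₁₀(4516)
= 30.80 · (3.6548) = 112.57 mV

112.6 mV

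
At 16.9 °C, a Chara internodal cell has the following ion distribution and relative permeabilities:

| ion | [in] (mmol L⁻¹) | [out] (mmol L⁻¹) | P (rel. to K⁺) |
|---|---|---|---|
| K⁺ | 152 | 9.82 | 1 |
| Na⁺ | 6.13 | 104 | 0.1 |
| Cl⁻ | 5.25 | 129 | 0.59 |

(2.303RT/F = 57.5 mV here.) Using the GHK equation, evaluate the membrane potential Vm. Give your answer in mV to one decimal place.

Vm = 57.5 · log₁₀[(Σ P·[cation]ₒ + Σ P·[anion]ᵢ) / (Σ P·[cation]ᵢ + Σ P·[anion]ₒ)]
Numerator = 1×9.82 + 0.1×104 + 0.59×5.25 = 23.32
Denominator = 1×152 + 0.1×6.13 + 0.59×129 = 228.7
Vm = 57.5 · log₁₀(0.10195) = 57.5 × (-0.9916) = -57.02 mV

-57.0 mV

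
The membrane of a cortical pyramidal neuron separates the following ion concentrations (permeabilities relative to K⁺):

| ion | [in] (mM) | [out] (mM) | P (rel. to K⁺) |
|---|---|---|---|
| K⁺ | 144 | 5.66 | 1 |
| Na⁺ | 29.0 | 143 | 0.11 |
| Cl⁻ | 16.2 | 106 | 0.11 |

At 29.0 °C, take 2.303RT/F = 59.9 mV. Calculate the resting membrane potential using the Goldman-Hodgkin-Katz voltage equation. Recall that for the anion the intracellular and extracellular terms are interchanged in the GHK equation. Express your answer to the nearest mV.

Vm = 59.9 · log₁₀[(Σ P·[cation]ₒ + Σ P·[anion]ᵢ) / (Σ P·[cation]ᵢ + Σ P·[anion]ₒ)]
Numerator = 1×5.66 + 0.11×143 + 0.11×16.2 = 23.17
Denominator = 1×144 + 0.11×29.0 + 0.11×106 = 158.8
Vm = 59.9 · log₁₀(0.14587) = 59.9 × (-0.8360) = -50.08 mV

-50 mV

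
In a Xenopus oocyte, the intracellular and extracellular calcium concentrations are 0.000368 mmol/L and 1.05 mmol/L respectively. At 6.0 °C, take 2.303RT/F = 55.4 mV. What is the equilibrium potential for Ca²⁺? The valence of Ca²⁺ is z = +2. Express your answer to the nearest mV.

E = (55.4/z) · log₁₀([Ca²⁺]_out/[Ca²⁺]_in) with z = +2.
= (55.4/2) · log₁₀(1.05/0.000368) = 27.70 · log₁₀(2853)
= 27.70 · (3.4553) = 95.71 mV

96 mV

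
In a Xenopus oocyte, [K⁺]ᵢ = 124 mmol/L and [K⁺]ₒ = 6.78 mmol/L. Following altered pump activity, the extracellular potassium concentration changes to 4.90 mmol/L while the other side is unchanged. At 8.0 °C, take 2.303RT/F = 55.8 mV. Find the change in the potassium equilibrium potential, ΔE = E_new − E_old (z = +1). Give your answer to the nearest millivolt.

E_old = (55.8/1)·log₁₀(6.78/124) = -70.43 mV
E_new = (55.8/1)·log₁₀(4.90/124) = -78.30 mV
ΔE = -78.30 − (-70.43) = -7.87 mV

-8 mV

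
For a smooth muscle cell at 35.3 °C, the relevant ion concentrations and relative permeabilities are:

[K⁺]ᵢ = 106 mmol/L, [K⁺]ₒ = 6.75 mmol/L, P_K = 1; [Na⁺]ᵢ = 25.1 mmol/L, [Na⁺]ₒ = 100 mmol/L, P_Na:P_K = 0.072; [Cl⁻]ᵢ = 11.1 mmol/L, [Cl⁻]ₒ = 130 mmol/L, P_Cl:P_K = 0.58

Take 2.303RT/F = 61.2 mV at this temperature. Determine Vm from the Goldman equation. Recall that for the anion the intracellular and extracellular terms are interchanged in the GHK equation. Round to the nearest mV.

-58 mV

Vm = 61.2 · log₁₀[(Σ P·[cation]ₒ + Σ P·[anion]ᵢ) / (Σ P·[cation]ᵢ + Σ P·[anion]ₒ)]
Numerator = 1×6.75 + 0.072×100 + 0.58×11.1 = 20.39
Denominator = 1×106 + 0.072×25.1 + 0.58×130 = 183.2
Vm = 61.2 · log₁₀(0.11128) = 61.2 × (-0.9536) = -58.36 mV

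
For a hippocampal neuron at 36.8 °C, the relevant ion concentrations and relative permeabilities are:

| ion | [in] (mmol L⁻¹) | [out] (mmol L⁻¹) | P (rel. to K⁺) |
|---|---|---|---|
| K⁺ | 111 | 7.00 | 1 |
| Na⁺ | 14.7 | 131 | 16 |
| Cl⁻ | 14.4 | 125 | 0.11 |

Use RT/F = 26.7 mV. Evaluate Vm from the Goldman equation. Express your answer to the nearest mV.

Vm = 26.7 · ln[(Σ P·[cation]ₒ + Σ P·[anion]ᵢ) / (Σ P·[cation]ᵢ + Σ P·[anion]ₒ)]
Numerator = 1×7.00 + 16×131 + 0.11×14.4 = 2105
Denominator = 1×111 + 16×14.7 + 0.11×125 = 359.9
Vm = 26.7 · ln(5.8469) = 26.7 × (1.7659) = 47.15 mV

47 mV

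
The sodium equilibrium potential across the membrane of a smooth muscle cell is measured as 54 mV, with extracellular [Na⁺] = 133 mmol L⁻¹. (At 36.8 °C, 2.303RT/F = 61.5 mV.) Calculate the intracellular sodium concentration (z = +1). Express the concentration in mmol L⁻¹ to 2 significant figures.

18 mmol L⁻¹

Nernst: E = (61.5/1) · log₁₀([out]/[in]), so log₁₀([out]/[in]) = 54.0 × 1 / 61.5 = 0.8780.
[out]/[in] = 10^(0.8780) = 7.552.
[in] = 133 / 7.552 = 17.61 mmol L⁻¹.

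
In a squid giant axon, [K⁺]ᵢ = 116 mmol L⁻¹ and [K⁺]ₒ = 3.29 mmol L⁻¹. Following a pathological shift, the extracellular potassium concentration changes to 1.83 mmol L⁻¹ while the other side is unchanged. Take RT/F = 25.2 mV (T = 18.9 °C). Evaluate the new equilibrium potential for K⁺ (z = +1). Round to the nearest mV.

After the shift: [K⁺]_out = 1.83, [K⁺]_in = 116 mmol L⁻¹.
E_new = (25.2/1)·ln(1.83/116) = 25.20 · (-4.1493) = -104.56 mV

-105 mV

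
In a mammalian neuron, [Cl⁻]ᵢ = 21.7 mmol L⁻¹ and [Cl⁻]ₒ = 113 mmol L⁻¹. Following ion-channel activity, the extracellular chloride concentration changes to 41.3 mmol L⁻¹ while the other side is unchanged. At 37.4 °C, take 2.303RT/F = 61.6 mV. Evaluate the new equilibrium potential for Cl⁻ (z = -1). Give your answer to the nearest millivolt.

-17 mV

After the shift: [Cl⁻]_out = 41.3, [Cl⁻]_in = 21.7 mmol L⁻¹.
E_new = (61.6/-1)·log₁₀(41.3/21.7) = -61.60 · (0.2795) = -17.22 mV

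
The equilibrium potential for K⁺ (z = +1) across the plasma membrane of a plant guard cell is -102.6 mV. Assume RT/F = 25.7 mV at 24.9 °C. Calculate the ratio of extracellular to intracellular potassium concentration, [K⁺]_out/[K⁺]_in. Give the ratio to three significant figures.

ln([out]/[in]) = E·z/(25.7) = -102.6 × 1 / 25.7 = -3.9922
[out]/[in] = e^(-3.9922) = 0.01846

0.0185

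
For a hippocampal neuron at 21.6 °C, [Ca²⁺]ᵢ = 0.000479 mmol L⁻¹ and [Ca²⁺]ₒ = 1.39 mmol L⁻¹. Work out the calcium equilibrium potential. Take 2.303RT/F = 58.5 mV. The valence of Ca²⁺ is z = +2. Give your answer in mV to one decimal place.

E = (58.5/z) · log₁₀([Ca²⁺]_out/[Ca²⁺]_in) with z = +2.
= (58.5/2) · log₁₀(1.39/0.000479) = 29.25 · log₁₀(2902)
= 29.25 · (3.4627) = 101.28 mV

101.3 mV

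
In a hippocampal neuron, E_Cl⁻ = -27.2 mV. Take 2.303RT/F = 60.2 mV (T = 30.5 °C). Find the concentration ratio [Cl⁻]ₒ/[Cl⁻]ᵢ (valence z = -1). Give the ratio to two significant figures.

2.8

log₁₀([out]/[in]) = E·z/(60.2) = -27.2 × -1 / 60.2 = 0.4518
[out]/[in] = 10^(0.4518) = 2.83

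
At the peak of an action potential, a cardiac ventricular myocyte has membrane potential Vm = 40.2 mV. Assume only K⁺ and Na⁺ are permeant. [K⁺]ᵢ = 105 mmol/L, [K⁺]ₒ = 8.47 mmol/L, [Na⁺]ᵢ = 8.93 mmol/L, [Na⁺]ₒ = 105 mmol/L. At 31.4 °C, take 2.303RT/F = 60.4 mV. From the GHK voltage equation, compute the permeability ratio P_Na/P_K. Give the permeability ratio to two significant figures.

7.5

Let α = P_Na/P_K. GHK: Vm = 60.4·log₁₀[(Kₒ + α·Naₒ)/(Kᵢ + α·Naᵢ)].
10^(Vm/60.4) = 10^(40.2/60.4) = 4.6298
So 4.6298·(Kᵢ + α·Naᵢ) = Kₒ + α·Naₒ → α = (4.6298·105.0 − 8.47) / (105.0 − 4.6298·8.93)
α = (486.1 − 8.47) / (105.0 − 41.34) = 477.7/63.66 = 7.504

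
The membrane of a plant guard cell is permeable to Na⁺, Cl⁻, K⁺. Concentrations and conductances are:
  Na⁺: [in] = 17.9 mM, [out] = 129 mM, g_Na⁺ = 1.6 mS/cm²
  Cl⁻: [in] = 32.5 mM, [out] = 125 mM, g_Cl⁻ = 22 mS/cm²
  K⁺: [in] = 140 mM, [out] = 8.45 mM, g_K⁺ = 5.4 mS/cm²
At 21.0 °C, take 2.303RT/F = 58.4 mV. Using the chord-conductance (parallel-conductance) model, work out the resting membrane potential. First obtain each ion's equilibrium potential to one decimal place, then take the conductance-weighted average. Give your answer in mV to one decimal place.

E_Na⁺ = (58.4/1)·log₁₀(129/17.9) = 50.1 mV
E_Cl⁻ = (58.4/-1)·log₁₀(125/32.5) = -34.2 mV
E_K⁺ = (58.4/1)·log₁₀(8.45/140) = -71.2 mV
Vm = (Σ gᵢEᵢ)/(Σ gᵢ) = (1.6·50.1 + 22·-34.2 + 5.4·-71.2) / (1.6 + 22 + 5.4)
= -1056.72 / 29 = -36.44 mV

-36.4 mV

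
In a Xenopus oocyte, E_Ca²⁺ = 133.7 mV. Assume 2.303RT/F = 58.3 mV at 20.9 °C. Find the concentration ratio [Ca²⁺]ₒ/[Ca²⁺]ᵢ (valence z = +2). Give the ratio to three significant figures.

log₁₀([out]/[in]) = E·z/(58.3) = 133.7 × 2 / 58.3 = 4.5866
[out]/[in] = 10^(4.5866) = 3.86e+04

38600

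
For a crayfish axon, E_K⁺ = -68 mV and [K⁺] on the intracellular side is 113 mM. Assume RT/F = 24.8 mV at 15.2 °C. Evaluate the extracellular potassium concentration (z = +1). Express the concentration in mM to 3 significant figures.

7.28 mM

Nernst: E = (24.8/1) · ln([out]/[in]), so ln([out]/[in]) = -68.0 × 1 / 24.8 = -2.7419.
[out]/[in] = e^(-2.7419) = 0.06445.
[out] = 0.06445 × 113 = 7.282 mM.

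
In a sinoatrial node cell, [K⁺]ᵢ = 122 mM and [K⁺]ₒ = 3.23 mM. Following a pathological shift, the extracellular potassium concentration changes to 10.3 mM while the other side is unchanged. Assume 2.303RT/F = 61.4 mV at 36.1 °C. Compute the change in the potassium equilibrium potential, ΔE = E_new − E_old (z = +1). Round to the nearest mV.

31 mV

E_old = (61.4/1)·log₁₀(3.23/122) = -96.84 mV
E_new = (61.4/1)·log₁₀(10.3/122) = -65.91 mV
ΔE = -65.91 − (-96.84) = 30.92 mV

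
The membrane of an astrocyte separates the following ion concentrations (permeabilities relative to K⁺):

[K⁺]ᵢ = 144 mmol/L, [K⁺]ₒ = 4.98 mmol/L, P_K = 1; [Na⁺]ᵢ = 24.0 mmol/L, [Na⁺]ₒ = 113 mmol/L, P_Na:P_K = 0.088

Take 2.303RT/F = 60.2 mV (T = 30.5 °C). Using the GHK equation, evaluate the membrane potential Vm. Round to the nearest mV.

Vm = 60.2 · log₁₀[(Σ P·[cation]ₒ + Σ P·[anion]ᵢ) / (Σ P·[cation]ᵢ + Σ P·[anion]ₒ)]
Numerator = 1×4.98 + 0.088×113 = 14.92
Denominator = 1×144 + 0.088×24.0 = 146.1
Vm = 60.2 · log₁₀(0.10214) = 60.2 × (-0.9908) = -59.65 mV

-60 mV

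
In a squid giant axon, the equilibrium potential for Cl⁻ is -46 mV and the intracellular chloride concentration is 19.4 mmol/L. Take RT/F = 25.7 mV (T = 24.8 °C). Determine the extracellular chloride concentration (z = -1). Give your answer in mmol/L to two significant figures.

Nernst: E = (25.7/-1) · ln([out]/[in]), so ln([out]/[in]) = -46.0 × -1 / 25.7 = 1.7899.
[out]/[in] = e^(1.7899) = 5.989.
[out] = 5.989 × 19.4 = 116.2 mmol/L.

120 mmol/L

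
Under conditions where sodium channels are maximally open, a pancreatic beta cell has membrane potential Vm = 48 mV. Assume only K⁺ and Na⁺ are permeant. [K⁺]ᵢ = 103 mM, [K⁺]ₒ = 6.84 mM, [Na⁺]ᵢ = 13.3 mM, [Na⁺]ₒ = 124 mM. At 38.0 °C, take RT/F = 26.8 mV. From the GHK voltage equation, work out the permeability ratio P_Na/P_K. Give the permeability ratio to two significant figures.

Let α = P_Na/P_K. GHK: Vm = 26.8·ln[(Kₒ + α·Naₒ)/(Kᵢ + α·Naᵢ)].
e^(Vm/26.8) = e^(48.0/26.8) = 5.9957
So 5.9957·(Kᵢ + α·Naᵢ) = Kₒ + α·Naₒ → α = (5.9957·103.0 − 6.84) / (124.0 − 5.9957·13.3)
α = (617.6 − 6.84) / (124.0 − 79.74) = 610.7/44.26 = 13.8

14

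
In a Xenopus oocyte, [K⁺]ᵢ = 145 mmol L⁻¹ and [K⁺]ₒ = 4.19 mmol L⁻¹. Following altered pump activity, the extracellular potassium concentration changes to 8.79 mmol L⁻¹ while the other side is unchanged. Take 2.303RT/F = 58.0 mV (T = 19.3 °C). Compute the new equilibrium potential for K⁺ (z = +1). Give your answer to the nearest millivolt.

After the shift: [K⁺]_out = 8.79, [K⁺]_in = 145 mmol L⁻¹.
E_new = (58.0/1)·log₁₀(8.79/145) = 58.00 · (-1.2174) = -70.61 mV

-71 mV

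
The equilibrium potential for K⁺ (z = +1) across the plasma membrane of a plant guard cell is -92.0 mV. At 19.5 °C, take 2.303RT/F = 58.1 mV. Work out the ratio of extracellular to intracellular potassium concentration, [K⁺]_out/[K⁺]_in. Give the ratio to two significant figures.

0.026

log₁₀([out]/[in]) = E·z/(58.1) = -92.0 × 1 / 58.1 = -1.5835
[out]/[in] = 10^(-1.5835) = 0.02609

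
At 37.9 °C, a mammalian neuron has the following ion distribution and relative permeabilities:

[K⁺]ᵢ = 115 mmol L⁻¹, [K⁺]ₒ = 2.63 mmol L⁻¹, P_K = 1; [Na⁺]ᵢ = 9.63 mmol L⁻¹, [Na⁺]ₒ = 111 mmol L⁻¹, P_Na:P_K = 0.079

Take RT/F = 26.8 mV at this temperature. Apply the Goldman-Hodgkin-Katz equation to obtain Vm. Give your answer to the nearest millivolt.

Vm = 26.8 · ln[(Σ P·[cation]ₒ + Σ P·[anion]ᵢ) / (Σ P·[cation]ᵢ + Σ P·[anion]ₒ)]
Numerator = 1×2.63 + 0.079×111 = 11.4
Denominator = 1×115 + 0.079×9.63 = 115.8
Vm = 26.8 · ln(0.09847) = 26.8 × (-2.3180) = -62.12 mV

-62 mV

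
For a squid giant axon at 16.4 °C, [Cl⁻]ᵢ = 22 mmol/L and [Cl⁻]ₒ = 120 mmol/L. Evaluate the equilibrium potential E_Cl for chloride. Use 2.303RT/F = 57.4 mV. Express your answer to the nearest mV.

E = (57.4/z) · log₁₀([Cl⁻]_out/[Cl⁻]_in) with z = -1.
For an anion, dividing by z = -1 reverses the sign.
= (57.4/-1) · log₁₀(120/22) = -57.40 · log₁₀(5.455)
= -57.40 · (0.7368) = -42.29 mV

-42 mV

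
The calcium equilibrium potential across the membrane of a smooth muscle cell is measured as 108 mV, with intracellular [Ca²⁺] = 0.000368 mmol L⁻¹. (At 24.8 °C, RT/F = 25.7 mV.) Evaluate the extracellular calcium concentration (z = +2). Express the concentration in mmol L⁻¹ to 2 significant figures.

1.6 mmol L⁻¹

Nernst: E = (25.7/2) · ln([out]/[in]), so ln([out]/[in]) = 108.0 × 2 / 25.7 = 8.4047.
[out]/[in] = e^(8.4047) = 4468.
[out] = 4468 × 0.000368 = 1.644 mmol L⁻¹.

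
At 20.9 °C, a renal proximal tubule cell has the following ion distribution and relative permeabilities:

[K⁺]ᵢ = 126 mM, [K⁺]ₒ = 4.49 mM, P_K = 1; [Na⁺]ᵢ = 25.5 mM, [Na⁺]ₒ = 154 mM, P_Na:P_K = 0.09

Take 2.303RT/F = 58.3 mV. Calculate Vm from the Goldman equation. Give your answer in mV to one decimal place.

Vm = 58.3 · log₁₀[(Σ P·[cation]ₒ + Σ P·[anion]ᵢ) / (Σ P·[cation]ᵢ + Σ P·[anion]ₒ)]
Numerator = 1×4.49 + 0.09×154 = 18.35
Denominator = 1×126 + 0.09×25.5 = 128.3
Vm = 58.3 · log₁₀(0.14303) = 58.3 × (-0.8446) = -49.24 mV

-49.2 mV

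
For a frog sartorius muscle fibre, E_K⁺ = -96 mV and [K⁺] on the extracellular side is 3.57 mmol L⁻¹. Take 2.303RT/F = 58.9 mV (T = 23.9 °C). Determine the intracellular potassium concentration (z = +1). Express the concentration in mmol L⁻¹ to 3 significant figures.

Nernst: E = (58.9/1) · log₁₀([out]/[in]), so log₁₀([out]/[in]) = -96.0 × 1 / 58.9 = -1.6299.
[out]/[in] = 10^(-1.6299) = 0.02345.
[in] = 3.57 / 0.02345 = 152.2 mmol L⁻¹.

152 mmol L⁻¹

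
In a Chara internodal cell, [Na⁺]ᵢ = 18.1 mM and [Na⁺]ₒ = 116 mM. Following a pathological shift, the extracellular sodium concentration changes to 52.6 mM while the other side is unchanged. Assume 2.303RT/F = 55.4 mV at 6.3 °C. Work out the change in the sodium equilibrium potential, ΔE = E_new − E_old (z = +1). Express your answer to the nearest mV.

-19 mV

E_old = (55.4/1)·log₁₀(116/18.1) = 44.70 mV
E_new = (55.4/1)·log₁₀(52.6/18.1) = 25.67 mV
ΔE = 25.67 − (44.70) = -19.03 mV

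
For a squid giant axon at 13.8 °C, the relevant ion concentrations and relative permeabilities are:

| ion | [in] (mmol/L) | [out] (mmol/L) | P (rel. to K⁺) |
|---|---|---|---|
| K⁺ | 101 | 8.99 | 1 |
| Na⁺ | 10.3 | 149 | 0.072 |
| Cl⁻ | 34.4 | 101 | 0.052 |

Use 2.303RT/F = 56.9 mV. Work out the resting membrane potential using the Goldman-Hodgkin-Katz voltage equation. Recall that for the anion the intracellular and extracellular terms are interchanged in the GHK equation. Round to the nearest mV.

Vm = 56.9 · log₁₀[(Σ P·[cation]ₒ + Σ P·[anion]ᵢ) / (Σ P·[cation]ᵢ + Σ P·[anion]ₒ)]
Numerator = 1×8.99 + 0.072×149 + 0.052×34.4 = 21.51
Denominator = 1×101 + 0.072×10.3 + 0.052×101 = 107
Vm = 56.9 · log₁₀(0.20101) = 56.9 × (-0.6968) = -39.65 mV

-40 mV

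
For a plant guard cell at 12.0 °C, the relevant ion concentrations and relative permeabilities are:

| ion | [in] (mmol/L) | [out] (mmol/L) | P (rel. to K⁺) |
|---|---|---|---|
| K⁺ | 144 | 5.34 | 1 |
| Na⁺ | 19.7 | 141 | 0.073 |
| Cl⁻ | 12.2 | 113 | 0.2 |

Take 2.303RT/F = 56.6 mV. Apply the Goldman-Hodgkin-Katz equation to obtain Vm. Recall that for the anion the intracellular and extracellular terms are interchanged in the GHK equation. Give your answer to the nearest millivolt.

-55 mV

Vm = 56.6 · log₁₀[(Σ P·[cation]ₒ + Σ P·[anion]ᵢ) / (Σ P·[cation]ᵢ + Σ P·[anion]ₒ)]
Numerator = 1×5.34 + 0.073×141 + 0.2×12.2 = 18.07
Denominator = 1×144 + 0.073×19.7 + 0.2×113 = 168
Vm = 56.6 · log₁₀(0.10755) = 56.6 × (-0.9684) = -54.81 mV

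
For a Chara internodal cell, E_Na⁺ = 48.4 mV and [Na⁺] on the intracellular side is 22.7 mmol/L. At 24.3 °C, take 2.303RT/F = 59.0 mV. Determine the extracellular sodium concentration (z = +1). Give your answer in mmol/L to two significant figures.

150 mmol/L

Nernst: E = (59.0/1) · log₁₀([out]/[in]), so log₁₀([out]/[in]) = 48.4 × 1 / 59.0 = 0.8203.
[out]/[in] = 10^(0.8203) = 6.612.
[out] = 6.612 × 22.7 = 150.1 mmol/L.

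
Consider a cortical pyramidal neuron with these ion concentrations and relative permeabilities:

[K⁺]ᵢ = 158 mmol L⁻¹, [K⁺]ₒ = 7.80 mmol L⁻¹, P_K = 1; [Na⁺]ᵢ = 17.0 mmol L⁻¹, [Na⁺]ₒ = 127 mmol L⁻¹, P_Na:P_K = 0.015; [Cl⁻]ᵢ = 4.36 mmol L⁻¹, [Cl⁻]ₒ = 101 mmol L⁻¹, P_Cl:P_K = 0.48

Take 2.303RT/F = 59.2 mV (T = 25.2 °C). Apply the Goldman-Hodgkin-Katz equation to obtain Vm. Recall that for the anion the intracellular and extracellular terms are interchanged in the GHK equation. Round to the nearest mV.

Vm = 59.2 · log₁₀[(Σ P·[cation]ₒ + Σ P·[anion]ᵢ) / (Σ P·[cation]ᵢ + Σ P·[anion]ₒ)]
Numerator = 1×7.80 + 0.015×127 + 0.48×4.36 = 11.8
Denominator = 1×158 + 0.015×17.0 + 0.48×101 = 206.7
Vm = 59.2 · log₁₀(0.057067) = 59.2 × (-1.2436) = -73.62 mV

-74 mV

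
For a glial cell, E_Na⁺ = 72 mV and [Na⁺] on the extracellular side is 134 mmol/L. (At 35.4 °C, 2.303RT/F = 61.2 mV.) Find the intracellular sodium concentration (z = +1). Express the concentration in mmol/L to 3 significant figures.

8.93 mmol/L

Nernst: E = (61.2/1) · log₁₀([out]/[in]), so log₁₀([out]/[in]) = 72.0 × 1 / 61.2 = 1.1765.
[out]/[in] = 10^(1.1765) = 15.01.
[in] = 134 / 15.01 = 8.926 mmol/L.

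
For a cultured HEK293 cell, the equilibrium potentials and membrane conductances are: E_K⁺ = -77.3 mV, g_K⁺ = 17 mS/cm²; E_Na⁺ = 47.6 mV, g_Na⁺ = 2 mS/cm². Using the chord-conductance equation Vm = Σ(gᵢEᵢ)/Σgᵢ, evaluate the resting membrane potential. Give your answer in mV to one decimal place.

-64.2 mV

Σ gᵢEᵢ = 17·(-77.3) + 2·(47.6) = -1218.90
Σ gᵢ = 17 + 2 = 19
Vm = -1218.90 / 19 = -64.15 mV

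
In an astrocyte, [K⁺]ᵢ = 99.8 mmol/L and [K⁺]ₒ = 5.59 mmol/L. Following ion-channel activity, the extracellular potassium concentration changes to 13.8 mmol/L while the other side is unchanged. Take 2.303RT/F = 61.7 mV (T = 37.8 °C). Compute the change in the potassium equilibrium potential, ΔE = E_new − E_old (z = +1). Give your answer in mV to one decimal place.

24.2 mV

E_old = (61.7/1)·log₁₀(5.59/99.8) = -77.23 mV
E_new = (61.7/1)·log₁₀(13.8/99.8) = -53.02 mV
ΔE = -53.02 − (-77.23) = 24.22 mV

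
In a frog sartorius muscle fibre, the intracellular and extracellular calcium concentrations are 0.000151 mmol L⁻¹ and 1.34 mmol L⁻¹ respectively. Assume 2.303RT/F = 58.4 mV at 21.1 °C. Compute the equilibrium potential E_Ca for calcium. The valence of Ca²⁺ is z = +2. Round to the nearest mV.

115 mV

E = (58.4/z) · log₁₀([Ca²⁺]_out/[Ca²⁺]_in) with z = +2.
= (58.4/2) · log₁₀(1.34/0.000151) = 29.20 · log₁₀(8874)
= 29.20 · (3.9481) = 115.29 mV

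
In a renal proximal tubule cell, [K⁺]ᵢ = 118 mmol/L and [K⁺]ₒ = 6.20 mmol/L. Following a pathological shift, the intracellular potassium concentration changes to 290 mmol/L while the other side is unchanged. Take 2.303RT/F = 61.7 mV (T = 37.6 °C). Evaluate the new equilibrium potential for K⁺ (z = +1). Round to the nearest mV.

After the shift: [K⁺]_out = 6.20, [K⁺]_in = 290 mmol/L.
E_new = (61.7/1)·log₁₀(6.20/290) = 61.70 · (-1.6700) = -103.04 mV

-103 mV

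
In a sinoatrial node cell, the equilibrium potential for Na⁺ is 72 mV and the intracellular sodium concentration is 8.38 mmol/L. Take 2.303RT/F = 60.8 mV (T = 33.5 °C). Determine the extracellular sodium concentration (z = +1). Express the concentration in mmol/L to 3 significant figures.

Nernst: E = (60.8/1) · log₁₀([out]/[in]), so log₁₀([out]/[in]) = 72.0 × 1 / 60.8 = 1.1842.
[out]/[in] = 10^(1.1842) = 15.28.
[out] = 15.28 × 8.38 = 128.1 mmol/L.

128 mmol/L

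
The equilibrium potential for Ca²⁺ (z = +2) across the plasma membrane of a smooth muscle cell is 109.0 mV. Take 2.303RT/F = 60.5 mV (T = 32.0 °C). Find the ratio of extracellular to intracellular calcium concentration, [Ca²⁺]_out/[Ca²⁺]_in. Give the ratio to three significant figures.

log₁₀([out]/[in]) = E·z/(60.5) = 109.0 × 2 / 60.5 = 3.6033
[out]/[in] = 10^(3.6033) = 4011

4010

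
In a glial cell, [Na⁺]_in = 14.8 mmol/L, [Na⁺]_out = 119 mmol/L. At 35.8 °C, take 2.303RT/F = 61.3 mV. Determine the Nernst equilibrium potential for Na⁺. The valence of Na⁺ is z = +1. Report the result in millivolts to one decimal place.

55.5 mV

E = (61.3/z) · log₁₀([Na⁺]_out/[Na⁺]_in) with z = +1.
= (61.3/1) · log₁₀(119/14.8) = 61.30 · log₁₀(8.041)
= 61.30 · (0.9053) = 55.49 mV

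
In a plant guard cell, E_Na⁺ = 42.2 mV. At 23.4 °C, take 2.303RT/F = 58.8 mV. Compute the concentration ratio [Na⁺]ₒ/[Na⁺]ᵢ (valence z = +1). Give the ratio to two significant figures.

log₁₀([out]/[in]) = E·z/(58.8) = 42.2 × 1 / 58.8 = 0.7177
[out]/[in] = 10^(0.7177) = 5.22

5.2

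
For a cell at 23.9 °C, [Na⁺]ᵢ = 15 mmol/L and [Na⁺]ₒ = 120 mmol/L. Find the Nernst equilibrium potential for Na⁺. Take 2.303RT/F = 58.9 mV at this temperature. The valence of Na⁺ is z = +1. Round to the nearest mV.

53 mV

E = (58.9/z) · log₁₀([Na⁺]_out/[Na⁺]_in) with z = +1.
= (58.9/1) · log₁₀(120/15) = 58.90 · log₁₀(8)
= 58.90 · (0.9031) = 53.19 mV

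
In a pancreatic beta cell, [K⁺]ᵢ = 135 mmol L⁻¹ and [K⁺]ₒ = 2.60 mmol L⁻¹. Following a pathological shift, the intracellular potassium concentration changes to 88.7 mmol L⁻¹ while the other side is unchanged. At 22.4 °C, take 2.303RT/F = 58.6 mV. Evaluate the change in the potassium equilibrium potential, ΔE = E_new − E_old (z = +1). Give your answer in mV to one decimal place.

10.7 mV

E_old = (58.6/1)·log₁₀(2.60/135) = -100.52 mV
E_new = (58.6/1)·log₁₀(2.60/88.7) = -89.83 mV
ΔE = -89.83 − (-100.52) = 10.69 mV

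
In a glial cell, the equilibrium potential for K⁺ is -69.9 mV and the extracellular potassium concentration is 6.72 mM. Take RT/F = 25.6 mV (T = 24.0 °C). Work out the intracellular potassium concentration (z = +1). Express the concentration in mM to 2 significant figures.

100 mM

Nernst: E = (25.6/1) · ln([out]/[in]), so ln([out]/[in]) = -69.9 × 1 / 25.6 = -2.7305.
[out]/[in] = e^(-2.7305) = 0.06519.
[in] = 6.72 / 0.06519 = 103.1 mM.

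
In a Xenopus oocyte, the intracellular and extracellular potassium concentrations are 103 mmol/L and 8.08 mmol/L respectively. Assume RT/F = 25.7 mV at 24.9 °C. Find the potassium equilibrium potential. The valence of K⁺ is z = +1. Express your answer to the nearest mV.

E = (25.7/z) · ln([K⁺]_out/[K⁺]_in) with z = +1.
= (25.7/1) · ln(8.08/103) = 25.70 · ln(0.07845)
= 25.70 · (-2.5453) = -65.42 mV

-65 mV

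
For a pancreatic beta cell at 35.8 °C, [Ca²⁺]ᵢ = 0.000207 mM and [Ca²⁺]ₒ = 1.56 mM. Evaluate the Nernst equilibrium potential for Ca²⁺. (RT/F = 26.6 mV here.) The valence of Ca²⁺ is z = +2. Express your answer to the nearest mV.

119 mV

E = (26.6/z) · ln([Ca²⁺]_out/[Ca²⁺]_in) with z = +2.
= (26.6/2) · ln(1.56/0.000207) = 13.30 · ln(7536)
= 13.30 · (8.9275) = 118.74 mV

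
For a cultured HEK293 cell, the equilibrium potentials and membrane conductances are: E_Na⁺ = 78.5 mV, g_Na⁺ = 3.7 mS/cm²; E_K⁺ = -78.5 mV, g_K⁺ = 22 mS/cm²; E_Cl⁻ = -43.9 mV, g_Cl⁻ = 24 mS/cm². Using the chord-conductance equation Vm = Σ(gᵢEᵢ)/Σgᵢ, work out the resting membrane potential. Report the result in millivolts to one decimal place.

Σ gᵢEᵢ = 3.7·(78.5) + 22·(-78.5) + 24·(-43.9) = -2490.15
Σ gᵢ = 3.7 + 22 + 24 = 49.7
Vm = -2490.15 / 49.7 = -50.10 mV

-50.1 mV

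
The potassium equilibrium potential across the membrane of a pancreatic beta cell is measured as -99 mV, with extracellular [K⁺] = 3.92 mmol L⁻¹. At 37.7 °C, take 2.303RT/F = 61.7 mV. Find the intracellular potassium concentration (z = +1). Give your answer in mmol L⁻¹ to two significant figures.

Nernst: E = (61.7/1) · log₁₀([out]/[in]), so log₁₀([out]/[in]) = -99.0 × 1 / 61.7 = -1.6045.
[out]/[in] = 10^(-1.6045) = 0.02486.
[in] = 3.92 / 0.02486 = 157.7 mmol L⁻¹.

160 mmol L⁻¹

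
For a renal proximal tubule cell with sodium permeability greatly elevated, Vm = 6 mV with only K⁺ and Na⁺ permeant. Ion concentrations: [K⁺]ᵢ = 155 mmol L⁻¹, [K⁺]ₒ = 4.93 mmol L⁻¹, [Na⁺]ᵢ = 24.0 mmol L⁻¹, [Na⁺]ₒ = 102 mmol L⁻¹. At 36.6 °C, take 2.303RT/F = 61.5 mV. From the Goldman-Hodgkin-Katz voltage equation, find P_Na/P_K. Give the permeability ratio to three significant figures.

Let α = P_Na/P_K. GHK: Vm = 61.5·log₁₀[(Kₒ + α·Naₒ)/(Kᵢ + α·Naᵢ)].
10^(Vm/61.5) = 10^(6.0/61.5) = 1.2519
So 1.2519·(Kᵢ + α·Naᵢ) = Kₒ + α·Naₒ → α = (1.2519·155.0 − 4.93) / (102.0 − 1.2519·24.0)
α = (194 − 4.93) / (102.0 − 30.05) = 189.1/71.95 = 2.628

2.63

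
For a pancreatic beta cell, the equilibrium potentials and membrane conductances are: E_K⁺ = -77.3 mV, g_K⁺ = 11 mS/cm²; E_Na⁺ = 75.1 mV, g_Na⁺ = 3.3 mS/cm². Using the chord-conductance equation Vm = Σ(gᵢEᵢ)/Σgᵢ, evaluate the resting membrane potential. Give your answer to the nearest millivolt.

Σ gᵢEᵢ = 11·(-77.3) + 3.3·(75.1) = -602.47
Σ gᵢ = 11 + 3.3 = 14.3
Vm = -602.47 / 14.3 = -42.13 mV

-42 mV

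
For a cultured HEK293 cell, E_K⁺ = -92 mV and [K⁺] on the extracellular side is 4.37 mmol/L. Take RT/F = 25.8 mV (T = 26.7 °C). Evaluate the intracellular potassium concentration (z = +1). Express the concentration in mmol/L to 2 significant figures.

Nernst: E = (25.8/1) · ln([out]/[in]), so ln([out]/[in]) = -92.0 × 1 / 25.8 = -3.5659.
[out]/[in] = e^(-3.5659) = 0.02827.
[in] = 4.37 / 0.02827 = 154.6 mmol/L.

150 mmol/L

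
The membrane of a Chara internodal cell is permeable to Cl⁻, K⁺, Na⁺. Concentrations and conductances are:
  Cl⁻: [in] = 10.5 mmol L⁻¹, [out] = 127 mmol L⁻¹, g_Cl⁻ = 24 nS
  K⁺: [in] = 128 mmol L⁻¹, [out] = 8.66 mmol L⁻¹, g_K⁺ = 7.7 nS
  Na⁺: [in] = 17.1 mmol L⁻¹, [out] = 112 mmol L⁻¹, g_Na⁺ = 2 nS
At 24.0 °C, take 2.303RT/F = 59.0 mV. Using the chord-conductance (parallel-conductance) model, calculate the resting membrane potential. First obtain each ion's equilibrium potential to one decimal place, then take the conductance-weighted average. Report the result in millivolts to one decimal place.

E_Cl⁻ = (59.0/-1)·log₁₀(127/10.5) = -63.9 mV
E_K⁺ = (59.0/1)·log₁₀(8.66/128) = -69.0 mV
E_Na⁺ = (59.0/1)·log₁₀(112/17.1) = 48.2 mV
Vm = (Σ gᵢEᵢ)/(Σ gᵢ) = (24·-63.9 + 7.7·-69.0 + 2·48.2) / (24 + 7.7 + 2)
= -1968.50 / 33.7 = -58.41 mV

-58.4 mV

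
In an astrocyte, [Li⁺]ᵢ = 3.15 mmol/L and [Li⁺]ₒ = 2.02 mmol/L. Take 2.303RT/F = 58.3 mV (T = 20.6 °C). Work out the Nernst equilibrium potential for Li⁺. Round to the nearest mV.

-11 mV

E = (58.3/z) · log₁₀([Li⁺]_out/[Li⁺]_in) with z = +1.
= (58.3/1) · log₁₀(2.02/3.15) = 58.30 · log₁₀(0.6413)
= 58.30 · (-0.1930) = -11.25 mV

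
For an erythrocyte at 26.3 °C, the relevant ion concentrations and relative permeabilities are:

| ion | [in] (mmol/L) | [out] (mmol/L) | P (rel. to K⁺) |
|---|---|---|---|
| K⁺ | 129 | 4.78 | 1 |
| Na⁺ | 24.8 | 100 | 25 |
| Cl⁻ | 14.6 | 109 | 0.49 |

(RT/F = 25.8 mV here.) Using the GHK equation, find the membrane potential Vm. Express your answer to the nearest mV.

29 mV

Vm = 25.8 · ln[(Σ P·[cation]ₒ + Σ P·[anion]ᵢ) / (Σ P·[cation]ᵢ + Σ P·[anion]ₒ)]
Numerator = 1×4.78 + 25×100 + 0.49×14.6 = 2512
Denominator = 1×129 + 25×24.8 + 0.49×109 = 802.4
Vm = 25.8 · ln(3.1305) = 25.8 × (1.1412) = 29.44 mV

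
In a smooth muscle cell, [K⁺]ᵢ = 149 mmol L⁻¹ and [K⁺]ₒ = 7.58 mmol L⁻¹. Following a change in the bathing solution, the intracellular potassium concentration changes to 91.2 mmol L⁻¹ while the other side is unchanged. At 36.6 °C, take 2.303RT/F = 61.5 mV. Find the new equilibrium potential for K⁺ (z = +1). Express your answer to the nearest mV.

After the shift: [K⁺]_out = 7.58, [K⁺]_in = 91.2 mmol L⁻¹.
E_new = (61.5/1)·log₁₀(7.58/91.2) = 61.50 · (-1.0803) = -66.44 mV

-66 mV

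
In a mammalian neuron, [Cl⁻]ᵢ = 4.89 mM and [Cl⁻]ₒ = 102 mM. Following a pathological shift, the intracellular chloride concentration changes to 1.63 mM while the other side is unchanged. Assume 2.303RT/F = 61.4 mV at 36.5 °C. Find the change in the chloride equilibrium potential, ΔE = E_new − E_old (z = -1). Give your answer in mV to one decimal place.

E_old = (61.4/-1)·log₁₀(102/4.89) = -81.00 mV
E_new = (61.4/-1)·log₁₀(102/1.63) = -110.30 mV
ΔE = -110.30 − (-81.00) = -29.30 mV

-29.3 mV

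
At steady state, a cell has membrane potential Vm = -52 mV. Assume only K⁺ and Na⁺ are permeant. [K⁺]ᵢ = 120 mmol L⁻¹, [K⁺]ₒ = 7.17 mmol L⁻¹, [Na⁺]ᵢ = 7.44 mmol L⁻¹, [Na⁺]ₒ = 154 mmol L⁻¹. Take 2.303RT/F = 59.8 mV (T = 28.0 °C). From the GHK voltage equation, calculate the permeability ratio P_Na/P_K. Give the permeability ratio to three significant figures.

Let α = P_Na/P_K. GHK: Vm = 59.8·log₁₀[(Kₒ + α·Naₒ)/(Kᵢ + α·Naᵢ)].
10^(Vm/59.8) = 10^(-52.0/59.8) = 0.13503
So 0.13503·(Kᵢ + α·Naᵢ) = Kₒ + α·Naₒ → α = (0.13503·120.0 − 7.17) / (154.0 − 0.13503·7.44)
α = (16.2 − 7.17) / (154.0 − 1.005) = 9.034/153 = 0.05905

0.0590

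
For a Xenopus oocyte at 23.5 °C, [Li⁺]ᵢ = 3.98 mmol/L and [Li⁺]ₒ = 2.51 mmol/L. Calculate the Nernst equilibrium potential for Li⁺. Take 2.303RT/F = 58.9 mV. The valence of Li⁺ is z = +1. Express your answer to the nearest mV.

E = (58.9/z) · log₁₀([Li⁺]_out/[Li⁺]_in) with z = +1.
= (58.9/1) · log₁₀(2.51/3.98) = 58.90 · log₁₀(0.6307)
= 58.90 · (-0.2002) = -11.79 mV

-12 mV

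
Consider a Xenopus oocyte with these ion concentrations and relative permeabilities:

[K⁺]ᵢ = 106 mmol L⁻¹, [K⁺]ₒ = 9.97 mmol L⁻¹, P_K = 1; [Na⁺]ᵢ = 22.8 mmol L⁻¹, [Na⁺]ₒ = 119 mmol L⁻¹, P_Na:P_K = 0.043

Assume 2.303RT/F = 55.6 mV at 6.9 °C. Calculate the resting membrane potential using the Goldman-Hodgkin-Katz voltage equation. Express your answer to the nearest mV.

Vm = 55.6 · log₁₀[(Σ P·[cation]ₒ + Σ P·[anion]ᵢ) / (Σ P·[cation]ᵢ + Σ P·[anion]ₒ)]
Numerator = 1×9.97 + 0.043×119 = 15.09
Denominator = 1×106 + 0.043×22.8 = 107
Vm = 55.6 · log₁₀(0.14103) = 55.6 × (-0.8507) = -47.30 mV

-47 mV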